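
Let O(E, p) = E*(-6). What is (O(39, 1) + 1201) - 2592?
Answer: -1625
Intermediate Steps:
O(E, p) = -6*E
(O(39, 1) + 1201) - 2592 = (-6*39 + 1201) - 2592 = (-234 + 1201) - 2592 = 967 - 2592 = -1625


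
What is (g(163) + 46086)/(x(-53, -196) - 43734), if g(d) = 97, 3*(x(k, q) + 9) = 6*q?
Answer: -46183/44135 ≈ -1.0464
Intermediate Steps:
x(k, q) = -9 + 2*q (x(k, q) = -9 + (6*q)/3 = -9 + 2*q)
(g(163) + 46086)/(x(-53, -196) - 43734) = (97 + 46086)/((-9 + 2*(-196)) - 43734) = 46183/((-9 - 392) - 43734) = 46183/(-401 - 43734) = 46183/(-44135) = 46183*(-1/44135) = -46183/44135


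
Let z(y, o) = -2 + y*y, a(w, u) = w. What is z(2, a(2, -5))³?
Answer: 8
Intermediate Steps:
z(y, o) = -2 + y²
z(2, a(2, -5))³ = (-2 + 2²)³ = (-2 + 4)³ = 2³ = 8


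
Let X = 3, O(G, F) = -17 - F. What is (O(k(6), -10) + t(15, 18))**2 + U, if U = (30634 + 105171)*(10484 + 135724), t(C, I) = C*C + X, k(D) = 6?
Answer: 19855826281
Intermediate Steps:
t(C, I) = 3 + C**2 (t(C, I) = C*C + 3 = C**2 + 3 = 3 + C**2)
U = 19855777440 (U = 135805*146208 = 19855777440)
(O(k(6), -10) + t(15, 18))**2 + U = ((-17 - 1*(-10)) + (3 + 15**2))**2 + 19855777440 = ((-17 + 10) + (3 + 225))**2 + 19855777440 = (-7 + 228)**2 + 19855777440 = 221**2 + 19855777440 = 48841 + 19855777440 = 19855826281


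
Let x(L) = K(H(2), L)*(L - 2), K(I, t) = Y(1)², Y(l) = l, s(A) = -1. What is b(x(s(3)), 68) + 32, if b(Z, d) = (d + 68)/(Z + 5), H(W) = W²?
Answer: 100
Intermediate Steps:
K(I, t) = 1 (K(I, t) = 1² = 1)
x(L) = -2 + L (x(L) = 1*(L - 2) = 1*(-2 + L) = -2 + L)
b(Z, d) = (68 + d)/(5 + Z)
b(x(s(3)), 68) + 32 = (68 + 68)/(5 + (-2 - 1)) + 32 = 136/(5 - 3) + 32 = 136/2 + 32 = (½)*136 + 32 = 68 + 32 = 100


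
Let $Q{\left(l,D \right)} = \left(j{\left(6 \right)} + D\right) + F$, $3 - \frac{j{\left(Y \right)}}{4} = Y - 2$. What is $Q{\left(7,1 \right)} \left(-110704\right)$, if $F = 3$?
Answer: $0$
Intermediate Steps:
$j{\left(Y \right)} = 20 - 4 Y$ ($j{\left(Y \right)} = 12 - 4 \left(Y - 2\right) = 12 - 4 \left(-2 + Y\right) = 12 - \left(-8 + 4 Y\right) = 20 - 4 Y$)
$Q{\left(l,D \right)} = -1 + D$ ($Q{\left(l,D \right)} = \left(\left(20 - 24\right) + D\right) + 3 = \left(-4 + D\right) + 3 = -1 + D$)
$Q{\left(7,1 \right)} \left(-110704\right) = \left(-1 + 1\right) \left(-110704\right) = 0 \left(-110704\right) = 0$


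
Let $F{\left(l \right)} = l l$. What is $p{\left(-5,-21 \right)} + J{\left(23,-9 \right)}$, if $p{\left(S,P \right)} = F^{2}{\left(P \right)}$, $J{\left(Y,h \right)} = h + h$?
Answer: $194463$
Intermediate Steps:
$F{\left(l \right)} = l^{2}$
$J{\left(Y,h \right)} = 2 h$
$p{\left(S,P \right)} = P^{4}$ ($p{\left(S,P \right)} = \left(P^{2}\right)^{2} = P^{4}$)
$p{\left(-5,-21 \right)} + J{\left(23,-9 \right)} = \left(-21\right)^{4} + 2 \left(-9\right) = 194481 - 18 = 194463$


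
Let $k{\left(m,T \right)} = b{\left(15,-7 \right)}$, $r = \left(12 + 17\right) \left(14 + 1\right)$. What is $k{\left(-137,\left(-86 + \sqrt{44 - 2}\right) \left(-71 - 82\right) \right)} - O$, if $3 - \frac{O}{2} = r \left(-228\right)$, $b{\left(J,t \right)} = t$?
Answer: $-198373$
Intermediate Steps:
$r = 435$ ($r = 29 \cdot 15 = 435$)
$k{\left(m,T \right)} = -7$
$O = 198366$ ($O = 6 - 2 \cdot 435 \left(-228\right) = 6 - -198360 = 6 + 198360 = 198366$)
$k{\left(-137,\left(-86 + \sqrt{44 - 2}\right) \left(-71 - 82\right) \right)} - O = -7 - 198366 = -198373$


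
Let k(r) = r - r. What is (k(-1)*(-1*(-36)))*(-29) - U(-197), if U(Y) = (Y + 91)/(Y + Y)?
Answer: -53/197 ≈ -0.26904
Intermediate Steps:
k(r) = 0
U(Y) = (91 + Y)/(2*Y) (U(Y) = (91 + Y)/((2*Y)) = (91 + Y)*(1/(2*Y)) = (91 + Y)/(2*Y))
(k(-1)*(-1*(-36)))*(-29) - U(-197) = (0*(-1*(-36)))*(-29) - (91 - 197)/(2*(-197)) = (0*36)*(-29) - (-1)*(-106)/(2*197) = 0*(-29) - 1*53/197 = 0 - 53/197 = -53/197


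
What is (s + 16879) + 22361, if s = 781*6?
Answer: 43926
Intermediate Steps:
s = 4686
(s + 16879) + 22361 = (4686 + 16879) + 22361 = 21565 + 22361 = 43926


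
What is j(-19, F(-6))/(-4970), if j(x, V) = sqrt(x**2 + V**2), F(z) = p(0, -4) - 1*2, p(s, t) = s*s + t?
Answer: -sqrt(397)/4970 ≈ -0.0040090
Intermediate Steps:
p(s, t) = t + s**2 (p(s, t) = s**2 + t = t + s**2)
F(z) = -6 (F(z) = (-4 + 0**2) - 1*2 = (-4 + 0) - 2 = -4 - 2 = -6)
j(x, V) = sqrt(V**2 + x**2)
j(-19, F(-6))/(-4970) = sqrt((-6)**2 + (-19)**2)/(-4970) = sqrt(36 + 361)*(-1/4970) = sqrt(397)*(-1/4970) = -sqrt(397)/4970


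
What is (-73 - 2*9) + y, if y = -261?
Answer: -352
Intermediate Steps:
(-73 - 2*9) + y = (-73 - 2*9) - 261 = (-73 - 18) - 261 = -91 - 261 = -352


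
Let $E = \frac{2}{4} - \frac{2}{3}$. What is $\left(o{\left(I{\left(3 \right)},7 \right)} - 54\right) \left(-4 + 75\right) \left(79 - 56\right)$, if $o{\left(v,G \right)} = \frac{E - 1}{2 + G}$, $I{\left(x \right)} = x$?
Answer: $- \frac{4773259}{54} \approx -88394.0$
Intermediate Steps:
$E = - \frac{1}{6}$ ($E = 2 \cdot \frac{1}{4} - \frac{2}{3} = \frac{1}{2} - \frac{2}{3} = - \frac{1}{6} \approx -0.16667$)
$o{\left(v,G \right)} = - \frac{7}{6 \left(2 + G\right)}$ ($o{\left(v,G \right)} = \frac{- \frac{1}{6} - 1}{2 + G} = - \frac{7}{6 \left(2 + G\right)}$)
$\left(o{\left(I{\left(3 \right)},7 \right)} - 54\right) \left(-4 + 75\right) \left(79 - 56\right) = \left(- \frac{7}{12 + 6 \cdot 7} - 54\right) \left(-4 + 75\right) \left(79 - 56\right) = \left(- \frac{7}{12 + 42} - 54\right) 71 \cdot 23 = \left(- \frac{7}{54} - 54\right) 1633 = \left(- \frac{2923}{54}\right) 1633 = - \frac{4773259}{54}$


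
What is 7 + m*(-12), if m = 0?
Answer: 7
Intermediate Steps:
7 + m*(-12) = 7 + 0*(-12) = 7 + 0 = 7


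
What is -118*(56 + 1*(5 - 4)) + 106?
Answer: -6620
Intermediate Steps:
-118*(56 + 1*(5 - 4)) + 106 = -118*(56 + 1*1) + 106 = -118*(56 + 1) + 106 = -118*57 + 106 = -6726 + 106 = -6620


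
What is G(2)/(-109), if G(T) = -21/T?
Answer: 21/218 ≈ 0.096330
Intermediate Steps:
G(2)/(-109) = -21/2/(-109) = -21*½*(-1/109) = -21/2*(-1/109) = 21/218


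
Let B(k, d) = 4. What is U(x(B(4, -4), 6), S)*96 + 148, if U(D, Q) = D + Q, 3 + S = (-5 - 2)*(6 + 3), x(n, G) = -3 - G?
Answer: -7052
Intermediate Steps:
S = -66 (S = -3 + (-5 - 2)*(6 + 3) = -3 - 7*9 = -3 - 63 = -66)
U(x(B(4, -4), 6), S)*96 + 148 = ((-3 - 1*6) - 66)*96 + 148 = ((-3 - 6) - 66)*96 + 148 = (-9 - 66)*96 + 148 = -75*96 + 148 = -7200 + 148 = -7052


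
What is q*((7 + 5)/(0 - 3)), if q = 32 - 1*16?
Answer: -64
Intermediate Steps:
q = 16 (q = 32 - 16 = 16)
q*((7 + 5)/(0 - 3)) = 16*((7 + 5)/(0 - 3)) = 16*(12/(-3)) = 16*(12*(-⅓)) = 16*(-4) = -64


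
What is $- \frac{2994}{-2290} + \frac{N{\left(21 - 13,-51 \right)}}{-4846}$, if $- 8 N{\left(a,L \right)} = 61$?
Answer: $\frac{58105541}{44389360} \approx 1.309$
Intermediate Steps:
$N{\left(a,L \right)} = - \frac{61}{8}$ ($N{\left(a,L \right)} = \left(- \frac{1}{8}\right) 61 = - \frac{61}{8}$)
$- \frac{2994}{-2290} + \frac{N{\left(21 - 13,-51 \right)}}{-4846} = - \frac{2994}{-2290} - \frac{61}{8 \left(-4846\right)} = \left(-2994\right) \left(- \frac{1}{2290}\right) - - \frac{61}{38768} = \frac{1497}{1145} + \frac{61}{38768} = \frac{58105541}{44389360}$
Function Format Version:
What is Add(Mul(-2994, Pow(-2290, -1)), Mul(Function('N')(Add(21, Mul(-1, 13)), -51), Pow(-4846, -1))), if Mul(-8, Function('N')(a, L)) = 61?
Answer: Rational(58105541, 44389360) ≈ 1.3090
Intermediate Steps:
Function('N')(a, L) = Rational(-61, 8) (Function('N')(a, L) = Mul(Rational(-1, 8), 61) = Rational(-61, 8))
Add(Mul(-2994, Pow(-2290, -1)), Mul(Function('N')(Add(21, Mul(-1, 13)), -51), Pow(-4846, -1))) = Add(Mul(-2994, Pow(-2290, -1)), Mul(Rational(-61, 8), Pow(-4846, -1))) = Add(Mul(-2994, Rational(-1, 2290)), Mul(Rational(-61, 8), Rational(-1, 4846))) = Add(Rational(1497, 1145), Rational(61, 38768)) = Rational(58105541, 44389360)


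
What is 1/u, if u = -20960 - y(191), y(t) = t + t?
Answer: -1/21342 ≈ -4.6856e-5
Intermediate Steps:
y(t) = 2*t
u = -21342 (u = -20960 - 2*191 = -20960 - 1*382 = -20960 - 382 = -21342)
1/u = 1/(-21342) = -1/21342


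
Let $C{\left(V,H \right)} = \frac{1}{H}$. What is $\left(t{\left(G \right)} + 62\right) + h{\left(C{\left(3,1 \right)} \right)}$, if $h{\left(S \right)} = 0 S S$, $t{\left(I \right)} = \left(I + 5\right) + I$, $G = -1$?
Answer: $65$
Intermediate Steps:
$t{\left(I \right)} = 5 + 2 I$ ($t{\left(I \right)} = \left(5 + I\right) + I = 5 + 2 I$)
$h{\left(S \right)} = 0$ ($h{\left(S \right)} = 0 S = 0$)
$\left(t{\left(G \right)} + 62\right) + h{\left(C{\left(3,1 \right)} \right)} = \left(\left(5 + 2 \left(-1\right)\right) + 62\right) + 0 = \left(\left(5 - 2\right) + 62\right) + 0 = \left(3 + 62\right) + 0 = 65 + 0 = 65$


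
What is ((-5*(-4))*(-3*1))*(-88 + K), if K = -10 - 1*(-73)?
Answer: 1500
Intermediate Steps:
K = 63 (K = -10 + 73 = 63)
((-5*(-4))*(-3*1))*(-88 + K) = ((-5*(-4))*(-3*1))*(-88 + 63) = (20*(-3))*(-25) = -60*(-25) = 1500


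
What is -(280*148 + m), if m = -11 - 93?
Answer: -41336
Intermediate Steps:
m = -104
-(280*148 + m) = -(280*148 - 104) = -(41440 - 104) = -1*41336 = -41336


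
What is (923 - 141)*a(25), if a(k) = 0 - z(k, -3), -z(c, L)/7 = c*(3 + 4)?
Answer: 957950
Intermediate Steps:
z(c, L) = -49*c (z(c, L) = -7*c*(3 + 4) = -7*c*7 = -49*c)
a(k) = 49*k (a(k) = 0 - (-49)*k = 0 + 49*k = 49*k)
(923 - 141)*a(25) = (923 - 141)*(49*25) = 782*1225 = 957950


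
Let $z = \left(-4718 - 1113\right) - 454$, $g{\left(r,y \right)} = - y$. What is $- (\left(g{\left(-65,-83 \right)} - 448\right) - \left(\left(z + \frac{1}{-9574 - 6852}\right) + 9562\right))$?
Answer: $\frac{59823491}{16426} \approx 3642.0$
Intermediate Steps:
$z = -6285$ ($z = -5831 - 454 = -6285$)
$- (\left(g{\left(-65,-83 \right)} - 448\right) - \left(\left(z + \frac{1}{-9574 - 6852}\right) + 9562\right)) = - (\left(\left(-1\right) \left(-83\right) - 448\right) - \left(\left(-6285 + \frac{1}{-9574 - 6852}\right) + 9562\right)) = - (\left(83 - 448\right) - \left(\left(-6285 + \frac{1}{-16426}\right) + 9562\right)) = - (-365 - \left(\left(-6285 - \frac{1}{16426}\right) + 9562\right)) = - (-365 - \left(- \frac{103237411}{16426} + 9562\right)) = - (-365 - \frac{53828001}{16426}) = \left(-1\right) \left(- \frac{59823491}{16426}\right) = \frac{59823491}{16426}$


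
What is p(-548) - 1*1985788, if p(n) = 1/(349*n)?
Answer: -379785926577/191252 ≈ -1.9858e+6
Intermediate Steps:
p(n) = 1/(349*n)
p(-548) - 1*1985788 = (1/349)/(-548) - 1*1985788 = (1/349)*(-1/548) - 1985788 = -1/191252 - 1985788 = -379785926577/191252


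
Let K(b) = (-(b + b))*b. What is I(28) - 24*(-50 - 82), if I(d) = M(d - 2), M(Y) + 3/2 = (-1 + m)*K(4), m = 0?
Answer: 6397/2 ≈ 3198.5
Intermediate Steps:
K(b) = -2*b**2 (K(b) = (-2*b)*b = -2*b**2)
M(Y) = 61/2 (M(Y) = -3/2 + (-1 + 0)*(-2*4**2) = -3/2 - (-2)*16 = -3/2 - 1*(-32) = -3/2 + 32 = 61/2)
I(d) = 61/2
I(28) - 24*(-50 - 82) = 61/2 - 24*(-50 - 82) = 61/2 - 24*(-132) = 61/2 + 3168 = 6397/2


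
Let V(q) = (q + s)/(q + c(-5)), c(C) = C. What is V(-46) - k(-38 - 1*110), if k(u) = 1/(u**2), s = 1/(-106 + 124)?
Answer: 9056845/10053936 ≈ 0.90083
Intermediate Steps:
s = 1/18 ≈ 0.055556
V(q) = (1/18 + q)/(-5 + q) (V(q) = (q + 1/18)/(q - 5) = (1/18 + q)/(-5 + q))
k(u) = u**(-2)
V(-46) - k(-38 - 1*110) = (1/18 - 46)/(-5 - 46) - 1/(-38 - 1*110)**2 = -827/18/(-51) - 1/(-38 - 110)**2 = -1/51*(-827/18) - 1/(-148)**2 = 827/918 - 1*1/21904 = 827/918 - 1/21904 = 9056845/10053936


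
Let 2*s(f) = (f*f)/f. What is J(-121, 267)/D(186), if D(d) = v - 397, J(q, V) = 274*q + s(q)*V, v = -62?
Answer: 98615/918 ≈ 107.42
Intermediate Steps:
s(f) = f/2 (s(f) = ((f*f)/f)/2 = (f²/f)/2 = f/2)
J(q, V) = 274*q + V*q/2 (J(q, V) = 274*q + (q/2)*V = 274*q + V*q/2)
D(d) = -459 (D(d) = -62 - 397 = -459)
J(-121, 267)/D(186) = ((½)*(-121)*(548 + 267))/(-459) = ((½)*(-121)*815)*(-1/459) = -98615/2*(-1/459) = 98615/918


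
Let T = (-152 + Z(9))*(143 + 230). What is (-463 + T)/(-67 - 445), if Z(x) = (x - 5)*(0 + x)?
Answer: 43731/512 ≈ 85.412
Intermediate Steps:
Z(x) = x*(-5 + x) (Z(x) = (-5 + x)*x = x*(-5 + x))
T = -43268 (T = (-152 + 9*(-5 + 9))*(143 + 230) = (-152 + 9*4)*373 = (-152 + 36)*373 = -116*373 = -43268)
(-463 + T)/(-67 - 445) = (-463 - 43268)/(-67 - 445) = -43731/(-512) = -43731*(-1/512) = 43731/512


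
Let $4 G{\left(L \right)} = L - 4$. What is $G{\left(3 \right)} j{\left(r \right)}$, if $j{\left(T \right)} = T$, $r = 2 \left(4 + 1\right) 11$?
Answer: $- \frac{55}{2} \approx -27.5$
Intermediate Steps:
$G{\left(L \right)} = -1 + \frac{L}{4}$ ($G{\left(L \right)} = \frac{L - 4}{4} = \frac{-4 + L}{4} = -1 + \frac{L}{4}$)
$r = 110$ ($r = 2 \cdot 5 \cdot 11 = 10 \cdot 11 = 110$)
$G{\left(3 \right)} j{\left(r \right)} = \left(-1 + \frac{1}{4} \cdot 3\right) 110 = \left(-1 + \frac{3}{4}\right) 110 = \left(- \frac{1}{4}\right) 110 = - \frac{55}{2}$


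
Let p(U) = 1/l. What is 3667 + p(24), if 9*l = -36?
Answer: 14667/4 ≈ 3666.8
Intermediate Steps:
l = -4 (l = (1/9)*(-36) = -4)
p(U) = -1/4 (p(U) = 1/(-4) = -1/4)
3667 + p(24) = 3667 - 1/4 = 14667/4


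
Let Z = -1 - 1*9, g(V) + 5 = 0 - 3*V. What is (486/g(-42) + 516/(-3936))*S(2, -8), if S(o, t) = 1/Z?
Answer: -30841/79376 ≈ -0.38854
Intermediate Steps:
g(V) = -5 - 3*V (g(V) = -5 + (0 - 3*V) = -5 - 3*V)
Z = -10 (Z = -1 - 9 = -10)
S(o, t) = -⅒ (S(o, t) = 1/(-10) = -⅒)
(486/g(-42) + 516/(-3936))*S(2, -8) = (486/(-5 - 3*(-42)) + 516/(-3936))*(-⅒) = (486/(-5 + 126) + 516*(-1/3936))*(-⅒) = (486/121 - 43/328)*(-⅒) = (154205/39688)*(-⅒) = -30841/79376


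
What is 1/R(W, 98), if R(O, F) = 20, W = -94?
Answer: 1/20 ≈ 0.050000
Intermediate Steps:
1/R(W, 98) = 1/20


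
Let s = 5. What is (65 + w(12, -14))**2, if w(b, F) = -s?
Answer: 3600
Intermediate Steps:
w(b, F) = -5 (w(b, F) = -1*5 = -5)
(65 + w(12, -14))**2 = (65 - 5)**2 = 60**2 = 3600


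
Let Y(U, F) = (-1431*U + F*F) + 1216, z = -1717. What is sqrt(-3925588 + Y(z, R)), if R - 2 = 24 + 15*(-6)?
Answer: I*sqrt(1463249) ≈ 1209.6*I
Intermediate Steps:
R = -64 (R = 2 + (24 + 15*(-6)) = 2 + (24 - 90) = 2 - 66 = -64)
Y(U, F) = 1216 + F**2 - 1431*U (Y(U, F) = (-1431*U + F**2) + 1216 = (F**2 - 1431*U) + 1216 = 1216 + F**2 - 1431*U)
sqrt(-3925588 + Y(z, R)) = sqrt(-3925588 + (1216 + (-64)**2 - 1431*(-1717))) = sqrt(-3925588 + (1216 + 4096 + 2457027)) = sqrt(-3925588 + 2462339) = sqrt(-1463249) = I*sqrt(1463249)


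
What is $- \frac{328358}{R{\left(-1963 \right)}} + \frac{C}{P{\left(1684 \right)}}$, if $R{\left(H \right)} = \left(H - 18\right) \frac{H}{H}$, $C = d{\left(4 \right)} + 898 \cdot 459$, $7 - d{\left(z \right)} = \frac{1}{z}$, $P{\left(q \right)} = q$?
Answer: $\frac{5478003143}{13344016} \approx 410.52$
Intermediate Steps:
$d{\left(z \right)} = 7 - \frac{1}{z}$
$C = \frac{1648755}{4}$ ($C = \left(7 - \frac{1}{4}\right) + 898 \cdot 459 = \left(7 - \frac{1}{4}\right) + 412182 = \frac{27}{4} + 412182 = \frac{1648755}{4} \approx 4.1219 \cdot 10^{5}$)
$R{\left(H \right)} = -18 + H$ ($R{\left(H \right)} = \left(-18 + H\right) 1 = -18 + H$)
$- \frac{328358}{R{\left(-1963 \right)}} + \frac{C}{P{\left(1684 \right)}} = - \frac{328358}{-18 - 1963} + \frac{1648755}{4 \cdot 1684} = - \frac{328358}{-1981} + \frac{1648755}{4} \cdot \frac{1}{1684} = \left(-328358\right) \left(- \frac{1}{1981}\right) + \frac{1648755}{6736} = \frac{328358}{1981} + \frac{1648755}{6736} = \frac{5478003143}{13344016}$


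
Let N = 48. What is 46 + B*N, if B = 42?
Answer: 2062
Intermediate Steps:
46 + B*N = 46 + 42*48 = 46 + 2016 = 2062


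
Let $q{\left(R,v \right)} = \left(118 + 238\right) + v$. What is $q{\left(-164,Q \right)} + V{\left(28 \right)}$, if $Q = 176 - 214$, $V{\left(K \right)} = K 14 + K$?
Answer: $738$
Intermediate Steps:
$V{\left(K \right)} = 15 K$ ($V{\left(K \right)} = 14 K + K = 15 K$)
$Q = -38$ ($Q = 176 - 214 = -38$)
$q{\left(R,v \right)} = 356 + v$
$q{\left(-164,Q \right)} + V{\left(28 \right)} = \left(356 - 38\right) + 15 \cdot 28 = 318 + 420 = 738$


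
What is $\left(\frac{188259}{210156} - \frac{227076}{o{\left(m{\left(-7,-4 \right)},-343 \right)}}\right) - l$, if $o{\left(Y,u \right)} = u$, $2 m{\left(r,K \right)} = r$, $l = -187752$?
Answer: $\frac{4527202916903}{24027836} \approx 1.8842 \cdot 10^{5}$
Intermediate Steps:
$m{\left(r,K \right)} = \frac{r}{2}$
$\left(\frac{188259}{210156} - \frac{227076}{o{\left(m{\left(-7,-4 \right)},-343 \right)}}\right) - l = \left(\frac{188259}{210156} - \frac{227076}{-343}\right) - -187752 = \left(188259 \cdot \frac{1}{210156} - - \frac{227076}{343}\right) + 187752 = \left(\frac{62753}{70052} + \frac{227076}{343}\right) + 187752 = \frac{15928652231}{24027836} + 187752 = \frac{4527202916903}{24027836}$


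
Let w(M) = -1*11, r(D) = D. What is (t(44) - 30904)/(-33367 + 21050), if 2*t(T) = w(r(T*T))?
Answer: 61819/24634 ≈ 2.5095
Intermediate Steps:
w(M) = -11
t(T) = -11/2 (t(T) = (1/2)*(-11) = -11/2)
(t(44) - 30904)/(-33367 + 21050) = (-11/2 - 30904)/(-33367 + 21050) = -61819/2/(-12317) = -61819/2*(-1/12317) = 61819/24634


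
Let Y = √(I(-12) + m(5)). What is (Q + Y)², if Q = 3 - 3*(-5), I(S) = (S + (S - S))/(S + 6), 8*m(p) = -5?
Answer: (72 + √22)²/16 ≈ 367.59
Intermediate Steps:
m(p) = -5/8 (m(p) = (⅛)*(-5) = -5/8)
I(S) = S/(6 + S) (I(S) = (S + 0)/(6 + S) = S/(6 + S))
Q = 18 (Q = 3 + 15 = 18)
Y = √22/4 (Y = √(-12/(6 - 12) - 5/8) = √(-12/(-6) - 5/8) = √(-12*(-⅙) - 5/8) = √(2 - 5/8) = √(11/8) = √22/4 ≈ 1.1726)
(Q + Y)² = (18 + √22/4)²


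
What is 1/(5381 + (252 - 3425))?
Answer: 1/2208 ≈ 0.00045290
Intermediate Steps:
1/(5381 + (252 - 3425)) = 1/(5381 - 3173) = 1/2208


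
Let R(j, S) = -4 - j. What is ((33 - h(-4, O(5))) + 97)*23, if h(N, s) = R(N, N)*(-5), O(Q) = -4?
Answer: 2990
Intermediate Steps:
h(N, s) = 20 + 5*N (h(N, s) = (-4 - N)*(-5) = 20 + 5*N)
((33 - h(-4, O(5))) + 97)*23 = ((33 - (20 + 5*(-4))) + 97)*23 = ((33 - (20 - 20)) + 97)*23 = ((33 - 1*0) + 97)*23 = ((33 + 0) + 97)*23 = (33 + 97)*23 = 130*23 = 2990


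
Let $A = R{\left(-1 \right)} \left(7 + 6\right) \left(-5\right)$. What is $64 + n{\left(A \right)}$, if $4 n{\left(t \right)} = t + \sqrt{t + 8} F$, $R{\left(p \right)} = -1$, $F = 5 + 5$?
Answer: $\frac{321}{4} + \frac{5 \sqrt{73}}{2} \approx 101.61$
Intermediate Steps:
$F = 10$
$A = 65$ ($A = - (7 + 6) \left(-5\right) = \left(-1\right) 13 \left(-5\right) = \left(-13\right) \left(-5\right) = 65$)
$n{\left(t \right)} = \frac{t}{4} + \frac{5 \sqrt{8 + t}}{2}$ ($n{\left(t \right)} = \frac{t + \sqrt{t + 8} \cdot 10}{4} = \frac{t + \sqrt{8 + t} 10}{4} = \frac{t + 10 \sqrt{8 + t}}{4} = \frac{t}{4} + \frac{5 \sqrt{8 + t}}{2}$)
$64 + n{\left(A \right)} = 64 + \left(\frac{1}{4} \cdot 65 + \frac{5 \sqrt{8 + 65}}{2}\right) = 64 + \left(\frac{65}{4} + \frac{5 \sqrt{73}}{2}\right) = \frac{321}{4} + \frac{5 \sqrt{73}}{2}$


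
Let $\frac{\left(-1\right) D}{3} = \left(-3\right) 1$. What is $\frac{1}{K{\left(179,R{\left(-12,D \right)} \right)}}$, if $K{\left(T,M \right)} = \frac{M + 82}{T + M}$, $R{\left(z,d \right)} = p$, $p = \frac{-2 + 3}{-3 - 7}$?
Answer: $\frac{1789}{819} \approx 2.1844$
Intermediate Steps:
$p = - \frac{1}{10}$ ($p = 1 \frac{1}{-10} = 1 \left(- \frac{1}{10}\right) = - \frac{1}{10} \approx -0.1$)
$D = 9$ ($D = - 3 \left(\left(-3\right) 1\right) = \left(-3\right) \left(-3\right) = 9$)
$R{\left(z,d \right)} = - \frac{1}{10}$
$K{\left(T,M \right)} = \frac{82 + M}{M + T}$
$\frac{1}{K{\left(179,R{\left(-12,D \right)} \right)}} = \frac{1}{\frac{1}{- \frac{1}{10} + 179} \left(82 - \frac{1}{10}\right)} = \frac{1}{\frac{1}{\frac{1789}{10}} \cdot \frac{819}{10}} = \frac{1}{\frac{10}{1789} \cdot \frac{819}{10}} = \frac{1}{\frac{819}{1789}} = \frac{1789}{819}$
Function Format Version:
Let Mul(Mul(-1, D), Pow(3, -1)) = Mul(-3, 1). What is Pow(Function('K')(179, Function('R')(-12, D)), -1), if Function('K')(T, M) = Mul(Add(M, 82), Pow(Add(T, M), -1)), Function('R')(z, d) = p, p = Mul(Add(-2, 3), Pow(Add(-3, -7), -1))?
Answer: Rational(1789, 819) ≈ 2.1844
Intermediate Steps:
p = Rational(-1, 10) (p = Mul(1, Pow(-10, -1)) = Mul(1, Rational(-1, 10)) = Rational(-1, 10) ≈ -0.10000)
D = 9 (D = Mul(-3, Mul(-3, 1)) = Mul(-3, -3) = 9)
Function('R')(z, d) = Rational(-1, 10)
Function('K')(T, M) = Mul(Pow(Add(M, T), -1), Add(82, M)) (Function('K')(T, M) = Mul(Add(82, M), Pow(Add(M, T), -1)) = Mul(Pow(Add(M, T), -1), Add(82, M)))
Pow(Function('K')(179, Function('R')(-12, D)), -1) = Pow(Mul(Pow(Add(Rational(-1, 10), 179), -1), Add(82, Rational(-1, 10))), -1) = Pow(Mul(Pow(Rational(1789, 10), -1), Rational(819, 10)), -1) = Pow(Mul(Rational(10, 1789), Rational(819, 10)), -1) = Pow(Rational(819, 1789), -1) = Rational(1789, 819)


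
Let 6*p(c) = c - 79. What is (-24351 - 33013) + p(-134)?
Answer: -114799/2 ≈ -57400.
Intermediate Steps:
p(c) = -79/6 + c/6 (p(c) = (c - 79)/6 = (-79 + c)/6 = -79/6 + c/6)
(-24351 - 33013) + p(-134) = (-24351 - 33013) + (-79/6 + (1/6)*(-134)) = -57364 + (-79/6 - 67/3) = -57364 - 71/2 = -114799/2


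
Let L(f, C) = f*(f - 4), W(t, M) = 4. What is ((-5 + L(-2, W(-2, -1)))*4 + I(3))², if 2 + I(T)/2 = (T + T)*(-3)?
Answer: 144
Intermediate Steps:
L(f, C) = f*(-4 + f)
I(T) = -4 - 12*T (I(T) = -4 + 2*((T + T)*(-3)) = -4 + 2*((2*T)*(-3)) = -4 + 2*(-6*T) = -4 - 12*T)
((-5 + L(-2, W(-2, -1)))*4 + I(3))² = ((-5 - 2*(-4 - 2))*4 + (-4 - 12*3))² = ((-5 - 2*(-6))*4 + (-4 - 36))² = ((-5 + 12)*4 - 40)² = (7*4 - 40)² = (28 - 40)² = (-12)² = 144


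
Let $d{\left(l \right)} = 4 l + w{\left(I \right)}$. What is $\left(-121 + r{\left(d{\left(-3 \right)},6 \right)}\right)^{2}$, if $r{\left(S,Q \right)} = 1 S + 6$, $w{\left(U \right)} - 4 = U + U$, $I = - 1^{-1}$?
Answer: $15625$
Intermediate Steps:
$I = -1$ ($I = \left(-1\right) 1 = -1$)
$w{\left(U \right)} = 4 + 2 U$ ($w{\left(U \right)} = 4 + \left(U + U\right) = 4 + 2 U$)
$d{\left(l \right)} = 2 + 4 l$ ($d{\left(l \right)} = 4 l + \left(4 + 2 \left(-1\right)\right) = 4 l + \left(4 - 2\right) = 4 l + 2 = 2 + 4 l$)
$r{\left(S,Q \right)} = 6 + S$ ($r{\left(S,Q \right)} = S + 6 = 6 + S$)
$\left(-121 + r{\left(d{\left(-3 \right)},6 \right)}\right)^{2} = \left(-121 + \left(6 + \left(2 + 4 \left(-3\right)\right)\right)\right)^{2} = \left(-121 + \left(6 + \left(2 - 12\right)\right)\right)^{2} = \left(-121 + \left(6 - 10\right)\right)^{2} = \left(-121 - 4\right)^{2} = \left(-125\right)^{2} = 15625$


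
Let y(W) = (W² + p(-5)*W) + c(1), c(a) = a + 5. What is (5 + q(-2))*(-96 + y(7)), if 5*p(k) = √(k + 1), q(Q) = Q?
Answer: -123 + 42*I/5 ≈ -123.0 + 8.4*I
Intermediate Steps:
p(k) = √(1 + k)/5 (p(k) = √(k + 1)/5 = √(1 + k)/5)
c(a) = 5 + a
y(W) = 6 + W² + 2*I*W/5 (y(W) = (W² + (√(1 - 5)/5)*W) + (5 + 1) = (W² + (√(-4)/5)*W) + 6 = (W² + ((2*I)/5)*W) + 6 = (W² + (2*I/5)*W) + 6 = (W² + 2*I*W/5) + 6 = 6 + W² + 2*I*W/5)
(5 + q(-2))*(-96 + y(7)) = (5 - 2)*(-96 + (6 + 7² + (⅖)*I*7)) = 3*(-96 + (6 + 49 + 14*I/5)) = 3*(-96 + (55 + 14*I/5)) = 3*(-41 + 14*I/5) = -123 + 42*I/5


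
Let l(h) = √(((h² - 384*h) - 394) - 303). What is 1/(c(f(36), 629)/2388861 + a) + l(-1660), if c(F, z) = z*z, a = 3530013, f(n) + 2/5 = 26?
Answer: 2388861/8432710780834 + 3*√376927 ≈ 1841.8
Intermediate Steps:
f(n) = 128/5 (f(n) = -⅖ + 26 = 128/5)
c(F, z) = z²
l(h) = √(-697 + h² - 384*h) (l(h) = √((-394 + h² - 384*h) - 303) = √(-697 + h² - 384*h))
1/(c(f(36), 629)/2388861 + a) + l(-1660) = 1/(629²/2388861 + 3530013) + √(-697 + (-1660)² - 384*(-1660)) = 1/(395641*(1/2388861) + 3530013) + √(-697 + 2755600 + 637440) = 1/(395641/2388861 + 3530013) + √3392343 = 1/(8432710780834/2388861) + 3*√376927 = 2388861/8432710780834 + 3*√376927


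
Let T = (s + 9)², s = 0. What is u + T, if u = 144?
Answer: 225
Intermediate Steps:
T = 81 (T = (0 + 9)² = 9² = 81)
u + T = 144 + 81 = 225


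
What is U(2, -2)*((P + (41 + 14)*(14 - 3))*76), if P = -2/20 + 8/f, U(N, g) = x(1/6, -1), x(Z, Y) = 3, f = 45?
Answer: 2069366/15 ≈ 1.3796e+5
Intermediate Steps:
U(N, g) = 3
P = 7/90 (P = -2/20 + 8/45 = -2*1/20 + 8*(1/45) = -⅒ + 8/45 = 7/90 ≈ 0.077778)
U(2, -2)*((P + (41 + 14)*(14 - 3))*76) = 3*((7/90 + (41 + 14)*(14 - 3))*76) = 3*((7/90 + 55*11)*76) = 3*((7/90 + 605)*76) = 3*((54457/90)*76) = 3*(2069366/45) = 2069366/15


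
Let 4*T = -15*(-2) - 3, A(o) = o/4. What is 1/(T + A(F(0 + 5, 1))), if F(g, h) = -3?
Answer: ⅙ ≈ 0.16667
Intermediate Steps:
A(o) = o/4 (A(o) = o*(¼) = o/4)
T = 27/4 (T = (-15*(-2) - 3)/4 = (30 - 3)/4 = (¼)*27 = 27/4 ≈ 6.7500)
1/(T + A(F(0 + 5, 1))) = 1/(27/4 + (¼)*(-3)) = 1/(27/4 - ¾) = 1/6 = ⅙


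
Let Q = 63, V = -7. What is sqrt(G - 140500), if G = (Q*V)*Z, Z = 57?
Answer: I*sqrt(165637) ≈ 406.99*I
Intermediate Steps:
G = -25137 (G = (63*(-7))*57 = -441*57 = -25137)
sqrt(G - 140500) = sqrt(-25137 - 140500) = sqrt(-165637) = I*sqrt(165637)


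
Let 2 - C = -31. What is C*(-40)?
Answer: -1320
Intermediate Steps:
C = 33 (C = 2 - 1*(-31) = 2 + 31 = 33)
C*(-40) = 33*(-40) = -1320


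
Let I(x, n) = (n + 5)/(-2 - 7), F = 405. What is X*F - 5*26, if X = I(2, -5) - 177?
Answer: -71815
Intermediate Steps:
I(x, n) = -5/9 - n/9 (I(x, n) = (5 + n)/(-9) = (5 + n)*(-1/9) = -5/9 - n/9)
X = -177 (X = (-5/9 - 1/9*(-5)) - 177 = (-5/9 + 5/9) - 177 = 0 - 177 = -177)
X*F - 5*26 = -177*405 - 5*26 = -71685 - 130 = -71815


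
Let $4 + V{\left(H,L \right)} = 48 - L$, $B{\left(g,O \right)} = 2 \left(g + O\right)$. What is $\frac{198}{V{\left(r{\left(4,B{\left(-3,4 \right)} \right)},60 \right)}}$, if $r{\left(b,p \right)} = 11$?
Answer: $- \frac{99}{8} \approx -12.375$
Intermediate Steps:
$B{\left(g,O \right)} = 2 O + 2 g$ ($B{\left(g,O \right)} = 2 \left(O + g\right) = 2 O + 2 g$)
$V{\left(H,L \right)} = 44 - L$ ($V{\left(H,L \right)} = -4 - \left(-48 + L\right) = 44 - L$)
$\frac{198}{V{\left(r{\left(4,B{\left(-3,4 \right)} \right)},60 \right)}} = \frac{198}{44 - 60} = \frac{198}{-16} = 198 \left(- \frac{1}{16}\right) = - \frac{99}{8}$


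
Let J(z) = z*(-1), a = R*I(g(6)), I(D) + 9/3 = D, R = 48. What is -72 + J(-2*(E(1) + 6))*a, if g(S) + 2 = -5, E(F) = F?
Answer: -6792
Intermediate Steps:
g(S) = -7 (g(S) = -2 - 5 = -7)
I(D) = -3 + D
a = -480 (a = 48*(-3 - 7) = 48*(-10) = -480)
J(z) = -z
-72 + J(-2*(E(1) + 6))*a = -72 - (-2)*(1 + 6)*(-480) = -72 - (-2)*7*(-480) = -72 - 1*(-14)*(-480) = -72 + 14*(-480) = -72 - 6720 = -6792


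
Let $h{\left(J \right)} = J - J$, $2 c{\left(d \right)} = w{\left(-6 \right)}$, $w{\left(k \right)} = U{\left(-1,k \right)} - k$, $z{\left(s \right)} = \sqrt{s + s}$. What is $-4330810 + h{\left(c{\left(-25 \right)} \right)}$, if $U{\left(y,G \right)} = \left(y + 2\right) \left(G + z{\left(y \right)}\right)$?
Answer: $-4330810$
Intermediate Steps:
$z{\left(s \right)} = \sqrt{2} \sqrt{s}$ ($z{\left(s \right)} = \sqrt{2 s} = \sqrt{2} \sqrt{s}$)
$U{\left(y,G \right)} = \left(2 + y\right) \left(G + \sqrt{2} \sqrt{y}\right)$ ($U{\left(y,G \right)} = \left(y + 2\right) \left(G + \sqrt{2} \sqrt{y}\right) = \left(2 + y\right) \left(G + \sqrt{2} \sqrt{y}\right)$)
$w{\left(k \right)} = i \sqrt{2}$ ($w{\left(k \right)} = \left(2 k + k \left(-1\right) + \sqrt{2} \left(-1\right)^{\frac{3}{2}} + 2 \sqrt{2} \sqrt{-1}\right) - k = \left(2 k - k + \sqrt{2} \left(- i\right) + 2 \sqrt{2} i\right) - k = \left(2 k - k - i \sqrt{2} + 2 i \sqrt{2}\right) - k = \left(k + i \sqrt{2}\right) - k = i \sqrt{2}$)
$c{\left(d \right)} = \frac{i \sqrt{2}}{2}$
$h{\left(J \right)} = 0$
$-4330810 + h{\left(c{\left(-25 \right)} \right)} = -4330810 + 0 = -4330810$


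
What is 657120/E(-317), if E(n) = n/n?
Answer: 657120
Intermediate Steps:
E(n) = 1
657120/E(-317) = 657120/1 = 657120*1 = 657120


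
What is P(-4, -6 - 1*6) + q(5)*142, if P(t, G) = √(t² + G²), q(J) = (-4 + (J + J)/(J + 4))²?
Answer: 95992/81 + 4*√10 ≈ 1197.7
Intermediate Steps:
q(J) = (-4 + 2*J/(4 + J))² (q(J) = (-4 + (2*J)/(4 + J))² = (-4 + 2*J/(4 + J))²)
P(t, G) = √(G² + t²)
P(-4, -6 - 1*6) + q(5)*142 = √((-6 - 1*6)² + (-4)²) + (4*(8 + 5)²/(4 + 5)²)*142 = √((-6 - 6)² + 16) + (4*13²/9²)*142 = √((-12)² + 16) + (4*(1/81)*169)*142 = √(144 + 16) + (676/81)*142 = √160 + 95992/81 = 4*√10 + 95992/81 = 95992/81 + 4*√10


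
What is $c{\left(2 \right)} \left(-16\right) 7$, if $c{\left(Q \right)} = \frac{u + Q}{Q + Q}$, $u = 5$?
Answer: $-196$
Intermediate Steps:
$c{\left(Q \right)} = \frac{5 + Q}{2 Q}$ ($c{\left(Q \right)} = \frac{5 + Q}{Q + Q} = \frac{5 + Q}{2 Q}$)
$c{\left(2 \right)} \left(-16\right) 7 = \frac{5 + 2}{2 \cdot 2} \left(-16\right) 7 = \frac{1}{2} \cdot \frac{1}{2} \cdot 7 \left(-16\right) 7 = \frac{7}{4} \left(-16\right) 7 = \left(-28\right) 7 = -196$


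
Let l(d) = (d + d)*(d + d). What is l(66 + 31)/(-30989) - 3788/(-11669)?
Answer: -45969736/51658663 ≈ -0.88987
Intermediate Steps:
l(d) = 4*d² (l(d) = (2*d)*(2*d) = 4*d²)
l(66 + 31)/(-30989) - 3788/(-11669) = (4*(66 + 31)²)/(-30989) - 3788/(-11669) = (4*97²)*(-1/30989) - 3788*(-1/11669) = (4*9409)*(-1/30989) + 3788/11669 = 37636*(-1/30989) + 3788/11669 = -37636/30989 + 3788/11669 = -45969736/51658663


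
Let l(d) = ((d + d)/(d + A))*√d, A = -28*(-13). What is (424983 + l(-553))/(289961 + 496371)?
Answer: 424983/786332 + 79*I*√553/10615482 ≈ 0.54046 + 0.000175*I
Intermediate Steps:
A = 364
l(d) = 2*d^(3/2)/(364 + d) (l(d) = ((d + d)/(d + 364))*√d = ((2*d)/(364 + d))*√d = (2*d/(364 + d))*√d = 2*d^(3/2)/(364 + d))
(424983 + l(-553))/(289961 + 496371) = (424983 + 2*(-553)^(3/2)/(364 - 553))/(289961 + 496371) = (424983 + 2*(-553*I*√553)/(-189))/786332 = (424983 + 2*(-553*I*√553)*(-1/189))*(1/786332) = (424983 + 158*I*√553/27)*(1/786332) = 424983/786332 + 79*I*√553/10615482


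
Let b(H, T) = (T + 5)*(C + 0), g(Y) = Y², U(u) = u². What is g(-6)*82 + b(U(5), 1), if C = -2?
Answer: 2940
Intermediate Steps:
b(H, T) = -10 - 2*T (b(H, T) = (T + 5)*(-2 + 0) = (5 + T)*(-2) = -10 - 2*T)
g(-6)*82 + b(U(5), 1) = (-6)²*82 + (-10 - 2*1) = 36*82 + (-10 - 2) = 2952 - 12 = 2940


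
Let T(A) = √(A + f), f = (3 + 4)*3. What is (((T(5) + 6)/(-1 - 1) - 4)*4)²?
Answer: 888 + 112*√26 ≈ 1459.1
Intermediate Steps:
f = 21 (f = 7*3 = 21)
T(A) = √(21 + A) (T(A) = √(A + 21) = √(21 + A))
(((T(5) + 6)/(-1 - 1) - 4)*4)² = (((√(21 + 5) + 6)/(-1 - 1) - 4)*4)² = (((√26 + 6)/(-2) - 4)*4)² = (((6 + √26)*(-½) - 4)*4)² = (((-3 - √26/2) - 4)*4)² = ((-7 - √26/2)*4)² = (-28 - 2*√26)²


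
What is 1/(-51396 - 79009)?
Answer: -1/130405 ≈ -7.6684e-6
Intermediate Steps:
1/(-51396 - 79009) = 1/(-130405) = -1/130405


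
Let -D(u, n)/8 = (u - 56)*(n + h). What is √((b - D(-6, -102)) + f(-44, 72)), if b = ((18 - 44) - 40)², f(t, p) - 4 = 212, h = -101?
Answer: 2*√26315 ≈ 324.44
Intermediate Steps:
f(t, p) = 216 (f(t, p) = 4 + 212 = 216)
D(u, n) = -8*(-101 + n)*(-56 + u) (D(u, n) = -8*(u - 56)*(n - 101) = -8*(-56 + u)*(-101 + n) = -8*(-101 + n)*(-56 + u))
b = 4356 (b = (-26 - 40)² = (-66)² = 4356)
√((b - D(-6, -102)) + f(-44, 72)) = √((4356 - (-45248 + 448*(-102) + 808*(-6) - 8*(-102)*(-6))) + 216) = √((4356 - (-45248 - 45696 - 4848 - 4896)) + 216) = √((4356 - 1*(-100688)) + 216) = √((4356 + 100688) + 216) = √(105044 + 216) = √105260 = 2*√26315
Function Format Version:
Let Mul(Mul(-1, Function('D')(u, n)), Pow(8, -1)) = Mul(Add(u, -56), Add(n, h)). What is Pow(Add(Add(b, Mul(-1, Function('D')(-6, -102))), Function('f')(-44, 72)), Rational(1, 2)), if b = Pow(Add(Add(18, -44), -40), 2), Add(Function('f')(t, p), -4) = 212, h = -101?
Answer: Mul(2, Pow(26315, Rational(1, 2))) ≈ 324.44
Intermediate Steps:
Function('f')(t, p) = 216 (Function('f')(t, p) = Add(4, 212) = 216)
Function('D')(u, n) = Mul(-8, Add(-101, n), Add(-56, u)) (Function('D')(u, n) = Mul(-8, Mul(Add(u, -56), Add(n, -101))) = Mul(-8, Mul(Add(-56, u), Add(-101, n))) = Mul(-8, Mul(Add(-101, n), Add(-56, u))) = Mul(-8, Add(-101, n), Add(-56, u)))
b = 4356 (b = Pow(Add(-26, -40), 2) = Pow(-66, 2) = 4356)
Pow(Add(Add(b, Mul(-1, Function('D')(-6, -102))), Function('f')(-44, 72)), Rational(1, 2)) = Pow(Add(Add(4356, Mul(-1, Add(-45248, Mul(448, -102), Mul(808, -6), Mul(-8, -102, -6)))), 216), Rational(1, 2)) = Pow(Add(Add(4356, Mul(-1, Add(-45248, -45696, -4848, -4896))), 216), Rational(1, 2)) = Pow(Add(Add(4356, Mul(-1, -100688)), 216), Rational(1, 2)) = Pow(Add(Add(4356, 100688), 216), Rational(1, 2)) = Pow(Add(105044, 216), Rational(1, 2)) = Pow(105260, Rational(1, 2)) = Mul(2, Pow(26315, Rational(1, 2)))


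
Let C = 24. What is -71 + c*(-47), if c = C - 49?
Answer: 1104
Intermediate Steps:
c = -25 (c = 24 - 49 = -25)
-71 + c*(-47) = -71 - 25*(-47) = -71 + 1175 = 1104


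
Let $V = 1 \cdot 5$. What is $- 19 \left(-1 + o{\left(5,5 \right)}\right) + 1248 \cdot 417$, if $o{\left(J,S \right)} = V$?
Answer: $520340$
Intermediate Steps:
$V = 5$
$o{\left(J,S \right)} = 5$
$- 19 \left(-1 + o{\left(5,5 \right)}\right) + 1248 \cdot 417 = - 19 \left(-1 + 5\right) + 1248 \cdot 417 = \left(-19\right) 4 + 520416 = -76 + 520416 = 520340$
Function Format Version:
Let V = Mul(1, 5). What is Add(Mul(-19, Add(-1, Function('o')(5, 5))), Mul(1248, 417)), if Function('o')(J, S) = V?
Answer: 520340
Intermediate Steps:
V = 5
Function('o')(J, S) = 5
Add(Mul(-19, Add(-1, Function('o')(5, 5))), Mul(1248, 417)) = Add(Mul(-19, Add(-1, 5)), Mul(1248, 417)) = Add(Mul(-19, 4), 520416) = Add(-76, 520416) = 520340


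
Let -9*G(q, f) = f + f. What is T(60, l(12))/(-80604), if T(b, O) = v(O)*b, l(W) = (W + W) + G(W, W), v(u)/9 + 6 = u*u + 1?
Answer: -20255/6717 ≈ -3.0155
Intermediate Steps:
G(q, f) = -2*f/9 (G(q, f) = -(f + f)/9 = -2*f/9)
v(u) = -45 + 9*u**2 (v(u) = -54 + 9*(u*u + 1) = -54 + 9*(u**2 + 1) = -54 + 9*(1 + u**2) = -54 + (9 + 9*u**2) = -45 + 9*u**2)
l(W) = 16*W/9 (l(W) = (W + W) - 2*W/9 = 2*W - 2*W/9 = 16*W/9)
T(b, O) = b*(-45 + 9*O**2) (T(b, O) = (-45 + 9*O**2)*b = b*(-45 + 9*O**2))
T(60, l(12))/(-80604) = (9*60*(-5 + ((16/9)*12)**2))/(-80604) = (9*60*(-5 + (64/3)**2))*(-1/80604) = (9*60*(-5 + 4096/9))*(-1/80604) = (9*60*(4051/9))*(-1/80604) = 243060*(-1/80604) = -20255/6717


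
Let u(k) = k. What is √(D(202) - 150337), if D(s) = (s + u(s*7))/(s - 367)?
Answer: I*√4093191465/165 ≈ 387.75*I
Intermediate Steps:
D(s) = 8*s/(-367 + s) (D(s) = (s + s*7)/(s - 367) = (s + 7*s)/(-367 + s) = (8*s)/(-367 + s) = 8*s/(-367 + s))
√(D(202) - 150337) = √(8*202/(-367 + 202) - 150337) = √(8*202/(-165) - 150337) = √(8*202*(-1/165) - 150337) = √(-1616/165 - 150337) = √(-24807221/165) = I*√4093191465/165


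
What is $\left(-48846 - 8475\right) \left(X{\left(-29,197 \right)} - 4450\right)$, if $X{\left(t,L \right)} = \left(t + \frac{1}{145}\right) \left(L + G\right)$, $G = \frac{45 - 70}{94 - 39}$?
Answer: $\frac{84349404378}{145} \approx 5.8172 \cdot 10^{8}$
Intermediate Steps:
$G = - \frac{5}{11}$ ($G = - \frac{25}{55} = \left(-25\right) \frac{1}{55} = - \frac{5}{11} \approx -0.45455$)
$X{\left(t,L \right)} = \left(- \frac{5}{11} + L\right) \left(\frac{1}{145} + t\right)$ ($X{\left(t,L \right)} = \left(t + \frac{1}{145}\right) \left(L - \frac{5}{11}\right) = \left(t + \frac{1}{145}\right) \left(- \frac{5}{11} + L\right) = \left(\frac{1}{145} + t\right) \left(- \frac{5}{11} + L\right) = \left(- \frac{5}{11} + L\right) \left(\frac{1}{145} + t\right)$)
$\left(-48846 - 8475\right) \left(X{\left(-29,197 \right)} - 4450\right) = \left(-48846 - 8475\right) \left(\left(- \frac{1}{319} - - \frac{145}{11} + \frac{1}{145} \cdot 197 + 197 \left(-29\right)\right) - 4450\right) = - 57321 \left(\left(- \frac{1}{319} + \frac{145}{11} + \frac{197}{145} - 5713\right) - 4450\right) = - 57321 \left(- \frac{9089048}{1595} - 4450\right) = \left(-57321\right) \left(- \frac{16186798}{1595}\right) = \frac{84349404378}{145}$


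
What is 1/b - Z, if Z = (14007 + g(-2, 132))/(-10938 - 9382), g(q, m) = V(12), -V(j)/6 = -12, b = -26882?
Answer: 189225679/273121120 ≈ 0.69283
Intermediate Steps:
V(j) = 72 (V(j) = -6*(-12) = 72)
g(q, m) = 72
Z = -14079/20320 (Z = (14007 + 72)/(-10938 - 9382) = 14079/(-20320) = 14079*(-1/20320) = -14079/20320 ≈ -0.69286)
1/b - Z = 1/(-26882) - 1*(-14079/20320) = -1/26882 + 14079/20320 = 189225679/273121120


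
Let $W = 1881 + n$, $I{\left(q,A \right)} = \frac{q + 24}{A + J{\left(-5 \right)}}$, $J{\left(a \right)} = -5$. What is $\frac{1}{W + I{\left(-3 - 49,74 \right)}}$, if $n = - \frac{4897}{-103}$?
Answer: $\frac{7107}{13703276} \approx 0.00051863$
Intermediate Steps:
$n = \frac{4897}{103}$ ($n = \left(-4897\right) \left(- \frac{1}{103}\right) = \frac{4897}{103} \approx 47.544$)
$I{\left(q,A \right)} = \frac{24 + q}{-5 + A}$ ($I{\left(q,A \right)} = \frac{q + 24}{A - 5} = \frac{24 + q}{-5 + A}$)
$W = \frac{198640}{103}$ ($W = 1881 + \frac{4897}{103} = \frac{198640}{103} \approx 1928.5$)
$\frac{1}{W + I{\left(-3 - 49,74 \right)}} = \frac{1}{\frac{198640}{103} + \frac{24 - 52}{-5 + 74}} = \frac{1}{\frac{198640}{103} + \frac{24 - 52}{69}} = \frac{1}{\frac{198640}{103} + \frac{1}{69} \left(-28\right)} = \frac{1}{\frac{198640}{103} - \frac{28}{69}} = \frac{1}{\frac{13703276}{7107}} = \frac{7107}{13703276}$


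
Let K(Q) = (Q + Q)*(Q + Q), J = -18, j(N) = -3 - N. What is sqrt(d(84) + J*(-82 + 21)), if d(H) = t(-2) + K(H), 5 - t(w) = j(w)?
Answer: 4*sqrt(1833) ≈ 171.25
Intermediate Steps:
t(w) = 8 + w (t(w) = 5 - (-3 - w) = 5 + (3 + w) = 8 + w)
K(Q) = 4*Q**2 (K(Q) = (2*Q)*(2*Q) = 4*Q**2)
d(H) = 6 + 4*H**2 (d(H) = (8 - 2) + 4*H**2 = 6 + 4*H**2)
sqrt(d(84) + J*(-82 + 21)) = sqrt((6 + 4*84**2) - 18*(-82 + 21)) = sqrt((6 + 4*7056) - 18*(-61)) = sqrt((6 + 28224) + 1098) = sqrt(28230 + 1098) = sqrt(29328) = 4*sqrt(1833)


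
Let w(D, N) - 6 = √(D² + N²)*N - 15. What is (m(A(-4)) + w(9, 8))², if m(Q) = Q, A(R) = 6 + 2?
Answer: 9281 - 16*√145 ≈ 9088.3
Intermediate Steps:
A(R) = 8
w(D, N) = -9 + N*√(D² + N²) (w(D, N) = 6 + (√(D² + N²)*N - 15) = 6 + (N*√(D² + N²) - 15) = 6 + (-15 + N*√(D² + N²)) = -9 + N*√(D² + N²))
(m(A(-4)) + w(9, 8))² = (8 + (-9 + 8*√(9² + 8²)))² = (8 + (-9 + 8*√(81 + 64)))² = (8 + (-9 + 8*√145))² = (-1 + 8*√145)²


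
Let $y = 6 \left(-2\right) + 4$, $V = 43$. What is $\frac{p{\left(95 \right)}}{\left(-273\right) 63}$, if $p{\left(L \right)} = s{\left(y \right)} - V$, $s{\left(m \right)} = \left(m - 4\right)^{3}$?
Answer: $\frac{253}{2457} \approx 0.10297$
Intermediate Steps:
$y = -8$ ($y = -12 + 4 = -8$)
$s{\left(m \right)} = \left(-4 + m\right)^{3}$ ($s{\left(m \right)} = \left(m - 4\right)^{3} = \left(-4 + m\right)^{3}$)
$p{\left(L \right)} = -1771$ ($p{\left(L \right)} = \left(-4 - 8\right)^{3} - 43 = \left(-12\right)^{3} - 43 = -1728 - 43 = -1771$)
$\frac{p{\left(95 \right)}}{\left(-273\right) 63} = - \frac{1771}{\left(-273\right) 63} = - \frac{1771}{-17199} = \left(-1771\right) \left(- \frac{1}{17199}\right) = \frac{253}{2457}$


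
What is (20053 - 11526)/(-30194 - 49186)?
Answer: -8527/79380 ≈ -0.10742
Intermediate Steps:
(20053 - 11526)/(-30194 - 49186) = 8527/(-79380) = 8527*(-1/79380) = -8527/79380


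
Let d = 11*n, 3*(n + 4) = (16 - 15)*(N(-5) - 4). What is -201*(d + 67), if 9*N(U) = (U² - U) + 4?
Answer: -40133/9 ≈ -4459.2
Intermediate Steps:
N(U) = 4/9 - U/9 + U²/9 (N(U) = ((U² - U) + 4)/9 = (4 + U² - U)/9 = 4/9 - U/9 + U²/9)
n = -110/27 (n = -4 + ((16 - 15)*((4/9 - ⅑*(-5) + (⅑)*(-5)²) - 4))/3 = -4 + (1*((4/9 + 5/9 + (⅑)*25) - 4))/3 = -4 + (1*((4/9 + 5/9 + 25/9) - 4))/3 = -4 + (1*(34/9 - 4))/3 = -4 + (1*(-2/9))/3 = -4 + (⅓)*(-2/9) = -4 - 2/27 = -110/27 ≈ -4.0741)
d = -1210/27 (d = 11*(-110/27) = -1210/27 ≈ -44.815)
-201*(d + 67) = -201*(-1210/27 + 67) = -201*599/27 = -40133/9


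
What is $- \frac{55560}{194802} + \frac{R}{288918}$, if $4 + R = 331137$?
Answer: $\frac{8075514431}{9380300706} \approx 0.8609$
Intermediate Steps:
$R = 331133$ ($R = -4 + 331137 = 331133$)
$- \frac{55560}{194802} + \frac{R}{288918} = - \frac{55560}{194802} + \frac{331133}{288918} = \left(-55560\right) \frac{1}{194802} + 331133 \cdot \frac{1}{288918} = - \frac{9260}{32467} + \frac{331133}{288918} = \frac{8075514431}{9380300706}$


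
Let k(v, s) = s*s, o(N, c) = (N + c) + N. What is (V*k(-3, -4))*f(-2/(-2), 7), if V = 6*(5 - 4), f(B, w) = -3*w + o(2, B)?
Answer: -1536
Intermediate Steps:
o(N, c) = c + 2*N
f(B, w) = 4 + B - 3*w (f(B, w) = -3*w + (B + 2*2) = -3*w + (B + 4) = -3*w + (4 + B) = 4 + B - 3*w)
k(v, s) = s²
V = 6 (V = 6*1 = 6)
(V*k(-3, -4))*f(-2/(-2), 7) = (6*(-4)²)*(4 - 2/(-2) - 3*7) = (6*16)*(4 - 2*(-½) - 21) = 96*(4 + 1 - 21) = 96*(-16) = -1536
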